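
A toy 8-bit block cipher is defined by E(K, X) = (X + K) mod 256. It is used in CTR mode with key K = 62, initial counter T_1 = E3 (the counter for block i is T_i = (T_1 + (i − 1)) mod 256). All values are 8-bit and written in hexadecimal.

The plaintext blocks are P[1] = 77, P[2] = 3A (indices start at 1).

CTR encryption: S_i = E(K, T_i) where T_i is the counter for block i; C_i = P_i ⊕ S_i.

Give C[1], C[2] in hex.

C[1] = 32, C[2] = 7C

C[1]: T = E3, S = E(K, T) = 45; 77 ⊕ 45 = 32.
C[2]: T = E4, S = E(K, T) = 46; 3A ⊕ 46 = 7C.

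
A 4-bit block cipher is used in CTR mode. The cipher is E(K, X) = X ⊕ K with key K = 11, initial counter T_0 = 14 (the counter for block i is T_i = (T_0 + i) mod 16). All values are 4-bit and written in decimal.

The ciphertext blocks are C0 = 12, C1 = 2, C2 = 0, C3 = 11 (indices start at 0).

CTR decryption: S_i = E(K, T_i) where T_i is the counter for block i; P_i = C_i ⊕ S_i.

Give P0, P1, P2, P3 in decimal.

P0: T = 14, S = E(K, T) = 5; 12 ⊕ 5 = 9.
P1: T = 15, S = E(K, T) = 4; 2 ⊕ 4 = 6.
P2: T = 0, S = E(K, T) = 11; 0 ⊕ 11 = 11.
P3: T = 1, S = E(K, T) = 10; 11 ⊕ 10 = 1.

P0 = 9, P1 = 6, P2 = 11, P3 = 1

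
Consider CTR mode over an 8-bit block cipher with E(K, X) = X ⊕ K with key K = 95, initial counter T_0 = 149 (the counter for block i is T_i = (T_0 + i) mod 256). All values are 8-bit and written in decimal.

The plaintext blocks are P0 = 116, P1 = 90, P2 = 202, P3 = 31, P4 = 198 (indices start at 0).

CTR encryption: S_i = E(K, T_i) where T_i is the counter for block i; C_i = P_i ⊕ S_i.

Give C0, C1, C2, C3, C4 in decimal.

C0 = 190, C1 = 147, C2 = 2, C3 = 216, C4 = 0

C0: T = 149, S = E(K, T) = 202; 116 ⊕ 202 = 190.
C1: T = 150, S = E(K, T) = 201; 90 ⊕ 201 = 147.
C2: T = 151, S = E(K, T) = 200; 202 ⊕ 200 = 2.
C3: T = 152, S = E(K, T) = 199; 31 ⊕ 199 = 216.
C4: T = 153, S = E(K, T) = 198; 198 ⊕ 198 = 0.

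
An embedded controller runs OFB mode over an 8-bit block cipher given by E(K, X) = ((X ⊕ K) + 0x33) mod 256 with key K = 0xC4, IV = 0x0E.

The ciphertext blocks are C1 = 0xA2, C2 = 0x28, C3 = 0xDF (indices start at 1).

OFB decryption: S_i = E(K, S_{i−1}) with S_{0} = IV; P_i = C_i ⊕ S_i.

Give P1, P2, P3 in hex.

P1: S = E(K, 0x0E) = 0xFD; 0xA2 ⊕ 0xFD = 0x5F.
P2: S = E(K, 0xFD) = 0x6C; 0x28 ⊕ 0x6C = 0x44.
P3: S = E(K, 0x6C) = 0xDB; 0xDF ⊕ 0xDB = 0x04.

P1 = 0x5F, P2 = 0x44, P3 = 0x04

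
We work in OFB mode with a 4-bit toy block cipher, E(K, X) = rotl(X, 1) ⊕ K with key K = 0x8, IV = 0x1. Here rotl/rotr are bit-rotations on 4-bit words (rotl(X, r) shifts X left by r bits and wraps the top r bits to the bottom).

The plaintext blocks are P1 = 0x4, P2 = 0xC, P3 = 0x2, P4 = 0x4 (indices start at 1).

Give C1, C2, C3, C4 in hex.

OFB encryption: S_i = E(K, S_{i−1}) with S_{0} = IV; C_i = P_i ⊕ S_i.
C1: S = E(K, 0x1) = 0xA; 0x4 ⊕ 0xA = 0xE.
C2: S = E(K, 0xA) = 0xD; 0xC ⊕ 0xD = 0x1.
C3: S = E(K, 0xD) = 0x3; 0x2 ⊕ 0x3 = 0x1.
C4: S = E(K, 0x3) = 0xE; 0x4 ⊕ 0xE = 0xA.

C1 = 0xE, C2 = 0x1, C3 = 0x1, C4 = 0xA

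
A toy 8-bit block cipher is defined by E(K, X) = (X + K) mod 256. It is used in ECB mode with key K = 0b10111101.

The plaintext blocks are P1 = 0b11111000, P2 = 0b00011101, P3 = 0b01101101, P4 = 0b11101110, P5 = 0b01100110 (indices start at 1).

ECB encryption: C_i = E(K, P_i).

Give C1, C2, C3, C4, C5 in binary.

C1 = 0b10110101, C2 = 0b11011010, C3 = 0b00101010, C4 = 0b10101011, C5 = 0b00100011

C1: E(K, 0b11111000) = 0b10110101.
C2: E(K, 0b00011101) = 0b11011010.
C3: E(K, 0b01101101) = 0b00101010.
C4: E(K, 0b11101110) = 0b10101011.
C5: E(K, 0b01100110) = 0b00100011.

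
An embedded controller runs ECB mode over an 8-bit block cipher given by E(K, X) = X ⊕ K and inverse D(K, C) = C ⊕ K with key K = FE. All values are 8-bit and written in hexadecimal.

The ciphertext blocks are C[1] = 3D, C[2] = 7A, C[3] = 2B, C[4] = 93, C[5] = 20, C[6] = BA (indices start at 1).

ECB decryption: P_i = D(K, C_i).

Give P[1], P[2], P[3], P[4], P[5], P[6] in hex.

P[1] = C3, P[2] = 84, P[3] = D5, P[4] = 6D, P[5] = DE, P[6] = 44

P[1]: D(K, 3D) = C3.
P[2]: D(K, 7A) = 84.
P[3]: D(K, 2B) = D5.
P[4]: D(K, 93) = 6D.
P[5]: D(K, 20) = DE.
P[6]: D(K, BA) = 44.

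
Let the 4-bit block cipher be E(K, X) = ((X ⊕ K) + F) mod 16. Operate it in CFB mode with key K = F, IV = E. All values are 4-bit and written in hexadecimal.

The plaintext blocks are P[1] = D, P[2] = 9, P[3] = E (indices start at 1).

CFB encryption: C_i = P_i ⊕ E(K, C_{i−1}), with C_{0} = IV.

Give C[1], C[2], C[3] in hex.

C[1]: E(K, E) = 0; D ⊕ 0 = D.
C[2]: E(K, D) = 1; 9 ⊕ 1 = 8.
C[3]: E(K, 8) = 6; E ⊕ 6 = 8.

C[1] = D, C[2] = 8, C[3] = 8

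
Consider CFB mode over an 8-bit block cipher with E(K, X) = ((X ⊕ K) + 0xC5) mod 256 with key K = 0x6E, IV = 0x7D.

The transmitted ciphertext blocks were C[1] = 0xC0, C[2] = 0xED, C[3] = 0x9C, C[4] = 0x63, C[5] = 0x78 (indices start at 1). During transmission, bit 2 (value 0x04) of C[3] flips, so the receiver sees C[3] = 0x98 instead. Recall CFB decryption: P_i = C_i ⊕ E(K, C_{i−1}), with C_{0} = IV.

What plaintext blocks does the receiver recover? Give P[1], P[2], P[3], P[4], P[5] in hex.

P[1] = 0x18, P[2] = 0x9E, P[3] = 0xD0, P[4] = 0xD8, P[5] = 0xAA

Only C[3] changed, to 0x98. In CFB, a change in C_i flips the same bit in P_i and garbles P_{i+1}. Decrypting the received ciphertext:
P[1]: E(K, 0x7D) = 0xD8; 0xC0 ⊕ 0xD8 = 0x18.
P[2]: E(K, 0xC0) = 0x73; 0xED ⊕ 0x73 = 0x9E.
P[3]: E(K, 0xED) = 0x48; 0x98 ⊕ 0x48 = 0xD0.
P[4]: E(K, 0x98) = 0xBB; 0x63 ⊕ 0xBB = 0xD8.
P[5]: E(K, 0x63) = 0xD2; 0x78 ⊕ 0xD2 = 0xAA.
Blocks that differ from the original plaintext: P[3], P[4].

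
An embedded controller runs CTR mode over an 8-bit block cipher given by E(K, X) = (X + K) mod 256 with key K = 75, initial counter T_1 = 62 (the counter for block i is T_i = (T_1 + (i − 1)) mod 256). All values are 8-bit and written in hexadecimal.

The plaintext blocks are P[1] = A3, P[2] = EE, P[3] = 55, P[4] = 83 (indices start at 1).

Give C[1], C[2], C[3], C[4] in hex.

C[1] = 74, C[2] = 36, C[3] = 8C, C[4] = 59

CTR encryption: S_i = E(K, T_i) where T_i is the counter for block i; C_i = P_i ⊕ S_i.
C[1]: T = 62, S = E(K, T) = D7; A3 ⊕ D7 = 74.
C[2]: T = 63, S = E(K, T) = D8; EE ⊕ D8 = 36.
C[3]: T = 64, S = E(K, T) = D9; 55 ⊕ D9 = 8C.
C[4]: T = 65, S = E(K, T) = DA; 83 ⊕ DA = 59.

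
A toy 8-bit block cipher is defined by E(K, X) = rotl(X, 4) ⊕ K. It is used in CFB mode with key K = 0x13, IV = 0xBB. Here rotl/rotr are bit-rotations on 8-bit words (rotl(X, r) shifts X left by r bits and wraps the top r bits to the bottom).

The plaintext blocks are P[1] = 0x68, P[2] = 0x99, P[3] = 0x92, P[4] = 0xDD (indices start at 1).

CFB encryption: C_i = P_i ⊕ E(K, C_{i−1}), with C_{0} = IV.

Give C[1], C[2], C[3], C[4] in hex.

C[1] = 0xC0, C[2] = 0x86, C[3] = 0xE9, C[4] = 0x50

C[1]: E(K, 0xBB) = 0xA8; 0x68 ⊕ 0xA8 = 0xC0.
C[2]: E(K, 0xC0) = 0x1F; 0x99 ⊕ 0x1F = 0x86.
C[3]: E(K, 0x86) = 0x7B; 0x92 ⊕ 0x7B = 0xE9.
C[4]: E(K, 0xE9) = 0x8D; 0xDD ⊕ 0x8D = 0x50.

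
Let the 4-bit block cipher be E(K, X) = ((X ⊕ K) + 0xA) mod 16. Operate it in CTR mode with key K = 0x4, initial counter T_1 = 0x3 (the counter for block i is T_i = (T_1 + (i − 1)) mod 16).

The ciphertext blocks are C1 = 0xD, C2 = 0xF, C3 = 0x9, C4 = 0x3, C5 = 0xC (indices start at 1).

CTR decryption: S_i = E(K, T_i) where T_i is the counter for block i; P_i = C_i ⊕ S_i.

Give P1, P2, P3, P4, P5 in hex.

P1: T = 0x3, S = E(K, T) = 0x1; 0xD ⊕ 0x1 = 0xC.
P2: T = 0x4, S = E(K, T) = 0xA; 0xF ⊕ 0xA = 0x5.
P3: T = 0x5, S = E(K, T) = 0xB; 0x9 ⊕ 0xB = 0x2.
P4: T = 0x6, S = E(K, T) = 0xC; 0x3 ⊕ 0xC = 0xF.
P5: T = 0x7, S = E(K, T) = 0xD; 0xC ⊕ 0xD = 0x1.

P1 = 0xC, P2 = 0x5, P3 = 0x2, P4 = 0xF, P5 = 0x1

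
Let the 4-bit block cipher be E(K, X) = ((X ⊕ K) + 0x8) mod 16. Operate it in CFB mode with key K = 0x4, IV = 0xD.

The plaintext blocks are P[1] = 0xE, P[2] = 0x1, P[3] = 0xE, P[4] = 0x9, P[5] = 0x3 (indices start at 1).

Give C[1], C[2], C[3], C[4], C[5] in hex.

C[1] = 0xF, C[2] = 0x2, C[3] = 0x0, C[4] = 0x5, C[5] = 0xA

CFB encryption: C_i = P_i ⊕ E(K, C_{i−1}), with C_{0} = IV.
C[1]: E(K, 0xD) = 0x1; 0xE ⊕ 0x1 = 0xF.
C[2]: E(K, 0xF) = 0x3; 0x1 ⊕ 0x3 = 0x2.
C[3]: E(K, 0x2) = 0xE; 0xE ⊕ 0xE = 0x0.
C[4]: E(K, 0x0) = 0xC; 0x9 ⊕ 0xC = 0x5.
C[5]: E(K, 0x5) = 0x9; 0x3 ⊕ 0x9 = 0xA.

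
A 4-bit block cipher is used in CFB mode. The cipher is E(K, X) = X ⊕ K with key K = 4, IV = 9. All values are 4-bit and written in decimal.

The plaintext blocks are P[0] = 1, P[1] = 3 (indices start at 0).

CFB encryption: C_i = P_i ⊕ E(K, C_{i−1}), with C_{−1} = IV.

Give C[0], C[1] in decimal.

C[0]: E(K, 9) = 13; 1 ⊕ 13 = 12.
C[1]: E(K, 12) = 8; 3 ⊕ 8 = 11.

C[0] = 12, C[1] = 11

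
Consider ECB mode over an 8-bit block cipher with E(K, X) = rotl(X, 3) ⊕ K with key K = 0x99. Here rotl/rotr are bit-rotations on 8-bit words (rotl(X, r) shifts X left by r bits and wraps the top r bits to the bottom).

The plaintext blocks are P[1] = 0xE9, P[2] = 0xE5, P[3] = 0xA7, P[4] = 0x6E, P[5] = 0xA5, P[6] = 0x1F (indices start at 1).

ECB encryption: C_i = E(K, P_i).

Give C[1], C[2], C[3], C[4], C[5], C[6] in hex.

C[1] = 0xD6, C[2] = 0xB6, C[3] = 0xA4, C[4] = 0xEA, C[5] = 0xB4, C[6] = 0x61

C[1]: E(K, 0xE9) = 0xD6.
C[2]: E(K, 0xE5) = 0xB6.
C[3]: E(K, 0xA7) = 0xA4.
C[4]: E(K, 0x6E) = 0xEA.
C[5]: E(K, 0xA5) = 0xB4.
C[6]: E(K, 0x1F) = 0x61.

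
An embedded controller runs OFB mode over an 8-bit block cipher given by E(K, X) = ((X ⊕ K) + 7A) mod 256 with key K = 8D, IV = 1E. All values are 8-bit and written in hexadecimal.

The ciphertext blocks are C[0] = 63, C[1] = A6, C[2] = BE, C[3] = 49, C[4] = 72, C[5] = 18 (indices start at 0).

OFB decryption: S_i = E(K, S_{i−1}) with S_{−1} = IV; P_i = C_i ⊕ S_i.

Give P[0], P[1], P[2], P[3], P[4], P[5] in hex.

P[0]: S = E(K, 1E) = 0D; 63 ⊕ 0D = 6E.
P[1]: S = E(K, 0D) = FA; A6 ⊕ FA = 5C.
P[2]: S = E(K, FA) = F1; BE ⊕ F1 = 4F.
P[3]: S = E(K, F1) = F6; 49 ⊕ F6 = BF.
P[4]: S = E(K, F6) = F5; 72 ⊕ F5 = 87.
P[5]: S = E(K, F5) = F2; 18 ⊕ F2 = EA.

P[0] = 6E, P[1] = 5C, P[2] = 4F, P[3] = BF, P[4] = 87, P[5] = EA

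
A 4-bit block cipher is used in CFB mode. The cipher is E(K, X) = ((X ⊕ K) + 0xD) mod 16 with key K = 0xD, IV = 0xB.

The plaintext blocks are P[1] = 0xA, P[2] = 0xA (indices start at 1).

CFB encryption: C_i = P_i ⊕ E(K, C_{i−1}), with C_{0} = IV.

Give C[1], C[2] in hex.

C[1]: E(K, 0xB) = 0x3; 0xA ⊕ 0x3 = 0x9.
C[2]: E(K, 0x9) = 0x1; 0xA ⊕ 0x1 = 0xB.

C[1] = 0x9, C[2] = 0xB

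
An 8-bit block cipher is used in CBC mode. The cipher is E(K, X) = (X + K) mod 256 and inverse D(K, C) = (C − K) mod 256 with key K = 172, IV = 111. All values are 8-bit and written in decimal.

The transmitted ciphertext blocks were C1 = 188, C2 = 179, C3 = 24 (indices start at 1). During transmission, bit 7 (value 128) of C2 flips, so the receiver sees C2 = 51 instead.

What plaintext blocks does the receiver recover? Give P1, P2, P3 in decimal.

P1 = 127, P2 = 59, P3 = 95

CBC decryption: P_i = D(K, C_i) ⊕ C_{i−1}, with C_{0} = IV.
Only C2 changed, to 51. In CBC, a change in C_i garbles P_i and flips the same bit in P_{i+1}. Decrypting the received ciphertext:
P1: D(K, 188) = 16; 16 ⊕ 111 = 127.
P2: D(K, 51) = 135; 135 ⊕ 188 = 59.
P3: D(K, 24) = 108; 108 ⊕ 51 = 95.
Blocks that differ from the original plaintext: P2, P3.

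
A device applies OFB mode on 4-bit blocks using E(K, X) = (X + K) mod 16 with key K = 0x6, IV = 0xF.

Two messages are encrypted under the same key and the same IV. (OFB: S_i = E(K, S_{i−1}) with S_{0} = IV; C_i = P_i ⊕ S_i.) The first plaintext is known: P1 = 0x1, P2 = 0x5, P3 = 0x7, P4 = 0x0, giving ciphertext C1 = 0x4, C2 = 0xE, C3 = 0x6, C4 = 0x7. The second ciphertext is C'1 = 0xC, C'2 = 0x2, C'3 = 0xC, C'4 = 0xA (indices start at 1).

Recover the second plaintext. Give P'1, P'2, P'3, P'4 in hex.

P'1 = 0x9, P'2 = 0x9, P'3 = 0xD, P'4 = 0xD

In OFB with a reused IV, both messages share the same keystream S_i, so C_i ⊕ C'_i = P_i ⊕ P'_i and thus P'_i = P_i ⊕ C_i ⊕ C'_i.
P'1: 0x1 ⊕ 0x4 ⊕ 0xC = 0x9.
P'2: 0x5 ⊕ 0xE ⊕ 0x2 = 0x9.
P'3: 0x7 ⊕ 0x6 ⊕ 0xC = 0xD.
P'4: 0x0 ⊕ 0x7 ⊕ 0xA = 0xD.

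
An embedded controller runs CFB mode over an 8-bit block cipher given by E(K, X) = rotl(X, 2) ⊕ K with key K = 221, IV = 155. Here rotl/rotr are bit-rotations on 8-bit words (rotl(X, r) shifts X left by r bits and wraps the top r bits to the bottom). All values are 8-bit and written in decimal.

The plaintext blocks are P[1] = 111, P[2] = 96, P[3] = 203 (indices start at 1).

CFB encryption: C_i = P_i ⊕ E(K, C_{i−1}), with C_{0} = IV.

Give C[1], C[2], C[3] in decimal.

C[1] = 220, C[2] = 206, C[3] = 45

C[1]: E(K, 155) = 179; 111 ⊕ 179 = 220.
C[2]: E(K, 220) = 174; 96 ⊕ 174 = 206.
C[3]: E(K, 206) = 230; 203 ⊕ 230 = 45.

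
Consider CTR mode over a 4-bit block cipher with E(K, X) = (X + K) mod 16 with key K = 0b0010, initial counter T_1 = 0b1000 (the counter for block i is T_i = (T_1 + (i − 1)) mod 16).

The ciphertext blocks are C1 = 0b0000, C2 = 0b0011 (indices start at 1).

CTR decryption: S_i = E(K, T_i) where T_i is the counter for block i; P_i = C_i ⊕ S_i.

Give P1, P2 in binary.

P1: T = 0b1000, S = E(K, T) = 0b1010; 0b0000 ⊕ 0b1010 = 0b1010.
P2: T = 0b1001, S = E(K, T) = 0b1011; 0b0011 ⊕ 0b1011 = 0b1000.

P1 = 0b1010, P2 = 0b1000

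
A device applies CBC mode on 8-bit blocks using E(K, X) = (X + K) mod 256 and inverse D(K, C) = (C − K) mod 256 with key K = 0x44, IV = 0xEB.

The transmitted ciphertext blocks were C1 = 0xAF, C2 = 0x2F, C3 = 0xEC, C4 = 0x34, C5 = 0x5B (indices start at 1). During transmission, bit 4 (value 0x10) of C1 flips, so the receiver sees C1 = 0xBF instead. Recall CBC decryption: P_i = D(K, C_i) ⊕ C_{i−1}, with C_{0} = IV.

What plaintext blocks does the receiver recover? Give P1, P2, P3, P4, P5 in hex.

Only C1 changed, to 0xBF. In CBC, a change in C_i garbles P_i and flips the same bit in P_{i+1}. Decrypting the received ciphertext:
P1: D(K, 0xBF) = 0x7B; 0x7B ⊕ 0xEB = 0x90.
P2: D(K, 0x2F) = 0xEB; 0xEB ⊕ 0xBF = 0x54.
P3: D(K, 0xEC) = 0xA8; 0xA8 ⊕ 0x2F = 0x87.
P4: D(K, 0x34) = 0xF0; 0xF0 ⊕ 0xEC = 0x1C.
P5: D(K, 0x5B) = 0x17; 0x17 ⊕ 0x34 = 0x23.
Blocks that differ from the original plaintext: P1, P2.

P1 = 0x90, P2 = 0x54, P3 = 0x87, P4 = 0x1C, P5 = 0x23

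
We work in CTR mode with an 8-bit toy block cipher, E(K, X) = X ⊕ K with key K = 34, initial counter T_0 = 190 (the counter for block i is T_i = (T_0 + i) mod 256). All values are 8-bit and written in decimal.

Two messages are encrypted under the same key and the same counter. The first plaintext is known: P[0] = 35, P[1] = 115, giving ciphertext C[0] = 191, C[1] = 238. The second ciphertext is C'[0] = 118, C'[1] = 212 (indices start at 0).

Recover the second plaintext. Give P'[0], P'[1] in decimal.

In CTR with a reused counter, both messages share the same keystream S_i, so C_i ⊕ C'_i = P_i ⊕ P'_i and thus P'_i = P_i ⊕ C_i ⊕ C'_i.
P'[0]: 35 ⊕ 191 ⊕ 118 = 234.
P'[1]: 115 ⊕ 238 ⊕ 212 = 73.

P'[0] = 234, P'[1] = 73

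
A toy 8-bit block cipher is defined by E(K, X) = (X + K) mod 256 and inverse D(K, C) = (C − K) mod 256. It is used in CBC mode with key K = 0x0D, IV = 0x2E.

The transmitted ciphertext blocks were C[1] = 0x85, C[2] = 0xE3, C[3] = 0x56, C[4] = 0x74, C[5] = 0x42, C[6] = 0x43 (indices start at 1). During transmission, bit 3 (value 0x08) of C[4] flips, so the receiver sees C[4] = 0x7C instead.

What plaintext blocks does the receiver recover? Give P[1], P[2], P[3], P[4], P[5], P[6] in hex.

P[1] = 0x56, P[2] = 0x53, P[3] = 0xAA, P[4] = 0x39, P[5] = 0x49, P[6] = 0x74

CBC decryption: P_i = D(K, C_i) ⊕ C_{i−1}, with C_{0} = IV.
Only C[4] changed, to 0x7C. In CBC, a change in C_i garbles P_i and flips the same bit in P_{i+1}. Decrypting the received ciphertext:
P[1]: D(K, 0x85) = 0x78; 0x78 ⊕ 0x2E = 0x56.
P[2]: D(K, 0xE3) = 0xD6; 0xD6 ⊕ 0x85 = 0x53.
P[3]: D(K, 0x56) = 0x49; 0x49 ⊕ 0xE3 = 0xAA.
P[4]: D(K, 0x7C) = 0x6F; 0x6F ⊕ 0x56 = 0x39.
P[5]: D(K, 0x42) = 0x35; 0x35 ⊕ 0x7C = 0x49.
P[6]: D(K, 0x43) = 0x36; 0x36 ⊕ 0x42 = 0x74.
Blocks that differ from the original plaintext: P[4], P[5].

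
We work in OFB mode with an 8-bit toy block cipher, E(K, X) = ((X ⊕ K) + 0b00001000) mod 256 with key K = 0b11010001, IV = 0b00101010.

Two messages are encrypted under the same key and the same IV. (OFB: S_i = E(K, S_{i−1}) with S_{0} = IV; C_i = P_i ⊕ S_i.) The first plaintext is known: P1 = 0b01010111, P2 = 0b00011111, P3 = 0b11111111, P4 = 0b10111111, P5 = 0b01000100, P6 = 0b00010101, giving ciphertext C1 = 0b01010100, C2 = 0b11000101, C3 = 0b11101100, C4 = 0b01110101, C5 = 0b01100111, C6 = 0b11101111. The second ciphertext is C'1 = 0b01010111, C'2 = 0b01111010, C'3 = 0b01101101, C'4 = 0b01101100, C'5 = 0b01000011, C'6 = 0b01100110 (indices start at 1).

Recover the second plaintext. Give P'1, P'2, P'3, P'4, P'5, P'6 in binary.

In OFB with a reused IV, both messages share the same keystream S_i, so C_i ⊕ C'_i = P_i ⊕ P'_i and thus P'_i = P_i ⊕ C_i ⊕ C'_i.
P'1: 0b01010111 ⊕ 0b01010100 ⊕ 0b01010111 = 0b01010100.
P'2: 0b00011111 ⊕ 0b11000101 ⊕ 0b01111010 = 0b10100000.
P'3: 0b11111111 ⊕ 0b11101100 ⊕ 0b01101101 = 0b01111110.
P'4: 0b10111111 ⊕ 0b01110101 ⊕ 0b01101100 = 0b10100110.
P'5: 0b01000100 ⊕ 0b01100111 ⊕ 0b01000011 = 0b01100000.
P'6: 0b00010101 ⊕ 0b11101111 ⊕ 0b01100110 = 0b10011100.

P'1 = 0b01010100, P'2 = 0b10100000, P'3 = 0b01111110, P'4 = 0b10100110, P'5 = 0b01100000, P'6 = 0b10011100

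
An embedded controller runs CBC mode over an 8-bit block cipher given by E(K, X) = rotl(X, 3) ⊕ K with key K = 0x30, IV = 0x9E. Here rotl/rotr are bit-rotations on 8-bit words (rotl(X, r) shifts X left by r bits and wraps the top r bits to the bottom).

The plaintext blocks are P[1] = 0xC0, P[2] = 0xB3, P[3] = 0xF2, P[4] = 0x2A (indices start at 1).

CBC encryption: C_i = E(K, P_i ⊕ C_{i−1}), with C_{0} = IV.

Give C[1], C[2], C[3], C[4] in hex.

C[1]: P[1] ⊕ 0x9E = 0x5E; E(K, 0x5E) = 0xC2.
C[2]: P[2] ⊕ 0xC2 = 0x71; E(K, 0x71) = 0xBB.
C[3]: P[3] ⊕ 0xBB = 0x49; E(K, 0x49) = 0x7A.
C[4]: P[4] ⊕ 0x7A = 0x50; E(K, 0x50) = 0xB2.

C[1] = 0xC2, C[2] = 0xBB, C[3] = 0x7A, C[4] = 0xB2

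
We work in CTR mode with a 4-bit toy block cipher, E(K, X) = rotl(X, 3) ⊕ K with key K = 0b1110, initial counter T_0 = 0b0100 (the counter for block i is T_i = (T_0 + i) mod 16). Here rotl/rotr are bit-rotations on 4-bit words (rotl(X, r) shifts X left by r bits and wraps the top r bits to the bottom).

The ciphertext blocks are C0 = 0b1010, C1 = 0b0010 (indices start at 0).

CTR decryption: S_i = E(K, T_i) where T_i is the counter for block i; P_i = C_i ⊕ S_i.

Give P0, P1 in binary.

P0 = 0b0110, P1 = 0b0110

P0: T = 0b0100, S = E(K, T) = 0b1100; 0b1010 ⊕ 0b1100 = 0b0110.
P1: T = 0b0101, S = E(K, T) = 0b0100; 0b0010 ⊕ 0b0100 = 0b0110.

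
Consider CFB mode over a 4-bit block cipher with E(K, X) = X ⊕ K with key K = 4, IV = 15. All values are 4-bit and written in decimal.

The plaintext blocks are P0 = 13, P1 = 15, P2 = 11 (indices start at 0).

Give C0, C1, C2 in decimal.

CFB encryption: C_i = P_i ⊕ E(K, C_{i−1}), with C_{−1} = IV.
C0: E(K, 15) = 11; 13 ⊕ 11 = 6.
C1: E(K, 6) = 2; 15 ⊕ 2 = 13.
C2: E(K, 13) = 9; 11 ⊕ 9 = 2.

C0 = 6, C1 = 13, C2 = 2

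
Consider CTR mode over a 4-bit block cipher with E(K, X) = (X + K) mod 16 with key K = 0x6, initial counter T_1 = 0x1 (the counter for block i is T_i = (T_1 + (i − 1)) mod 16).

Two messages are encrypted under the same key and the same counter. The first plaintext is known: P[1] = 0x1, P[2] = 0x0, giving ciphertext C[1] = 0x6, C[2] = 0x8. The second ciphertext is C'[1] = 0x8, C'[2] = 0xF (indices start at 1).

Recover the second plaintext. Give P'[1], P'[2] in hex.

P'[1] = 0xF, P'[2] = 0x7

In CTR with a reused counter, both messages share the same keystream S_i, so C_i ⊕ C'_i = P_i ⊕ P'_i and thus P'_i = P_i ⊕ C_i ⊕ C'_i.
P'[1]: 0x1 ⊕ 0x6 ⊕ 0x8 = 0xF.
P'[2]: 0x0 ⊕ 0x8 ⊕ 0xF = 0x7.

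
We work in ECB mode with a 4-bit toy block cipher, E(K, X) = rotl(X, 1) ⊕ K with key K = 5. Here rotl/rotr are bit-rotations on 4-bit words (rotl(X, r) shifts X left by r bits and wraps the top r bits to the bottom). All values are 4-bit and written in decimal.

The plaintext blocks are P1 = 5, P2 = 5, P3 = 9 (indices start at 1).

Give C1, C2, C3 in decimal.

ECB encryption: C_i = E(K, P_i).
C1: E(K, 5) = 15.
C2: E(K, 5) = 15.
C3: E(K, 9) = 6.

C1 = 15, C2 = 15, C3 = 6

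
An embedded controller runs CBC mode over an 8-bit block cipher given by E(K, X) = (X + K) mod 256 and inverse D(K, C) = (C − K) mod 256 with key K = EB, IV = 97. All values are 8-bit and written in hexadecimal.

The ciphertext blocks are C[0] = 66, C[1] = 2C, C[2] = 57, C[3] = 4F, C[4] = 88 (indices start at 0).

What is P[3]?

CBC decryption: P_i = D(K, C_i) ⊕ C_{i−1}, with C_{−1} = IV.
P[3]: D(K, 4F) = 64; 64 ⊕ 57 = 33.

P[3] = 33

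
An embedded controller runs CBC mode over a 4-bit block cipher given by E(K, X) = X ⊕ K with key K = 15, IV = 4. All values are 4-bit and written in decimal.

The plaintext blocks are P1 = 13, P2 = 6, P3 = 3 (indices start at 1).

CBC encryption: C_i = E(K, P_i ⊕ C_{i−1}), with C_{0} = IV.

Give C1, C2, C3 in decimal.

C1 = 6, C2 = 15, C3 = 3

C1: P1 ⊕ 4 = 9; E(K, 9) = 6.
C2: P2 ⊕ 6 = 0; E(K, 0) = 15.
C3: P3 ⊕ 15 = 12; E(K, 12) = 3.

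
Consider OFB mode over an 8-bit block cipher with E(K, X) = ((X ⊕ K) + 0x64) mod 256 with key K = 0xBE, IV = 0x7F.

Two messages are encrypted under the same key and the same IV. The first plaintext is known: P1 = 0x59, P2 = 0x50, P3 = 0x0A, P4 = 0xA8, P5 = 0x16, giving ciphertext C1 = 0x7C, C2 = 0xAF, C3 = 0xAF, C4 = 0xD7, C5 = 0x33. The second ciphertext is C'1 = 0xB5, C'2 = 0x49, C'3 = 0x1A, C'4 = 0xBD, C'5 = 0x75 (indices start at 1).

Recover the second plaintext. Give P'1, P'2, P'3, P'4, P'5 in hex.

P'1 = 0x90, P'2 = 0xB6, P'3 = 0xBF, P'4 = 0xC2, P'5 = 0x50

In OFB with a reused IV, both messages share the same keystream S_i, so C_i ⊕ C'_i = P_i ⊕ P'_i and thus P'_i = P_i ⊕ C_i ⊕ C'_i.
P'1: 0x59 ⊕ 0x7C ⊕ 0xB5 = 0x90.
P'2: 0x50 ⊕ 0xAF ⊕ 0x49 = 0xB6.
P'3: 0x0A ⊕ 0xAF ⊕ 0x1A = 0xBF.
P'4: 0xA8 ⊕ 0xD7 ⊕ 0xBD = 0xC2.
P'5: 0x16 ⊕ 0x33 ⊕ 0x75 = 0x50.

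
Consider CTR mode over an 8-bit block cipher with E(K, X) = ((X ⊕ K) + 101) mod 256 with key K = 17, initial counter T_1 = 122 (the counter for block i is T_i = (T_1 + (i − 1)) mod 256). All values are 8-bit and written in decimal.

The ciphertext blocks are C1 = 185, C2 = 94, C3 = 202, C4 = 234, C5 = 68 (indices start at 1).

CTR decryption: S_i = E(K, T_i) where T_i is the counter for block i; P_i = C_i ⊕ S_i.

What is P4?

P4 = 59

P4: T = 125, S = E(K, T) = 209; 234 ⊕ 209 = 59.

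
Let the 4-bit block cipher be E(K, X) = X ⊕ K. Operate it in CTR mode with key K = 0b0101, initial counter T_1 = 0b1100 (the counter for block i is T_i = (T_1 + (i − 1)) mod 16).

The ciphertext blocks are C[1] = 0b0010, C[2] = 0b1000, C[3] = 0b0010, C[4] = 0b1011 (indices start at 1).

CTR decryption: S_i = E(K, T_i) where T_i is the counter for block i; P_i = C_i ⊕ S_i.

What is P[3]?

P[3] = 0b1001

P[3]: T = 0b1110, S = E(K, T) = 0b1011; 0b0010 ⊕ 0b1011 = 0b1001.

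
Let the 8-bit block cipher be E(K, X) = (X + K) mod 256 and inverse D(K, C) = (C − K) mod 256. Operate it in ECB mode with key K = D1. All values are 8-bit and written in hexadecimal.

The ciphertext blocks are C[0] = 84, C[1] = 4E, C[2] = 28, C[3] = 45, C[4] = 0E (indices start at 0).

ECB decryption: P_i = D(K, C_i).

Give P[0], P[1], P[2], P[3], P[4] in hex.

P[0]: D(K, 84) = B3.
P[1]: D(K, 4E) = 7D.
P[2]: D(K, 28) = 57.
P[3]: D(K, 45) = 74.
P[4]: D(K, 0E) = 3D.

P[0] = B3, P[1] = 7D, P[2] = 57, P[3] = 74, P[4] = 3D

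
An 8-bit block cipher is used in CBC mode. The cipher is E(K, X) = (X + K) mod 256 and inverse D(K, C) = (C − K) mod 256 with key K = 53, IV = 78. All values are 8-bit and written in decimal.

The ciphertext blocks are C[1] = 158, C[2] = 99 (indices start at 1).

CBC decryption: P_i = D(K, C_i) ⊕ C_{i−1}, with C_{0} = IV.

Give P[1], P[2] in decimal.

P[1]: D(K, 158) = 105; 105 ⊕ 78 = 39.
P[2]: D(K, 99) = 46; 46 ⊕ 158 = 176.

P[1] = 39, P[2] = 176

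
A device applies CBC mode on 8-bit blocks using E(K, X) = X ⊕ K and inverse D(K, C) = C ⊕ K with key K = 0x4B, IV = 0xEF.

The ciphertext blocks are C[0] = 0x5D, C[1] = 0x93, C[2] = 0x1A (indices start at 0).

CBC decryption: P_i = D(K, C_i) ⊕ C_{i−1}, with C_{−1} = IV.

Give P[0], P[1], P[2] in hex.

P[0] = 0xF9, P[1] = 0x85, P[2] = 0xC2

P[0]: D(K, 0x5D) = 0x16; 0x16 ⊕ 0xEF = 0xF9.
P[1]: D(K, 0x93) = 0xD8; 0xD8 ⊕ 0x5D = 0x85.
P[2]: D(K, 0x1A) = 0x51; 0x51 ⊕ 0x93 = 0xC2.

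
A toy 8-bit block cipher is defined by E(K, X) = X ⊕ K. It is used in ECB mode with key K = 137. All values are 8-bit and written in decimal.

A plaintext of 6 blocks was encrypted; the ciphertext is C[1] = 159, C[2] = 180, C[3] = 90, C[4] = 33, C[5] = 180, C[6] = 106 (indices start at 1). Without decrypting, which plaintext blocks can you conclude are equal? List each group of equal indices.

ECB encrypts each block independently with the same key, so equal ciphertext blocks imply equal plaintext blocks.
C[2] = C[5] = 180, so P[2] = P[5].

P[2] = P[5]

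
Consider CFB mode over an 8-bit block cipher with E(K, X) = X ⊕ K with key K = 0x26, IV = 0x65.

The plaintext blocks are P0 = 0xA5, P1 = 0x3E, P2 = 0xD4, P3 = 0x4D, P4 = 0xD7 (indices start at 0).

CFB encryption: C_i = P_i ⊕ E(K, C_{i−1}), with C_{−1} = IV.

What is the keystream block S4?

C0: E(K, 0x65) = 0x43; 0xA5 ⊕ 0x43 = 0xE6.
C1: E(K, 0xE6) = 0xC0; 0x3E ⊕ 0xC0 = 0xFE.
C2: E(K, 0xFE) = 0xD8; 0xD4 ⊕ 0xD8 = 0x0C.
C3: E(K, 0x0C) = 0x2A; 0x4D ⊕ 0x2A = 0x67.
C4: E(K, 0x67) = 0x41; 0xD7 ⊕ 0x41 = 0x96.
So S4 = 0x41.

0x41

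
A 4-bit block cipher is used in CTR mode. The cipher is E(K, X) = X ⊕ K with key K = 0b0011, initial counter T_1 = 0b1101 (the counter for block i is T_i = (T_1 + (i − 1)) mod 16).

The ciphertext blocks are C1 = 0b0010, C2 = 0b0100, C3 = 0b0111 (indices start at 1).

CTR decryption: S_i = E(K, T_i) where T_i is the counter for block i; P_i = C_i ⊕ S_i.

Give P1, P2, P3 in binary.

P1: T = 0b1101, S = E(K, T) = 0b1110; 0b0010 ⊕ 0b1110 = 0b1100.
P2: T = 0b1110, S = E(K, T) = 0b1101; 0b0100 ⊕ 0b1101 = 0b1001.
P3: T = 0b1111, S = E(K, T) = 0b1100; 0b0111 ⊕ 0b1100 = 0b1011.

P1 = 0b1100, P2 = 0b1001, P3 = 0b1011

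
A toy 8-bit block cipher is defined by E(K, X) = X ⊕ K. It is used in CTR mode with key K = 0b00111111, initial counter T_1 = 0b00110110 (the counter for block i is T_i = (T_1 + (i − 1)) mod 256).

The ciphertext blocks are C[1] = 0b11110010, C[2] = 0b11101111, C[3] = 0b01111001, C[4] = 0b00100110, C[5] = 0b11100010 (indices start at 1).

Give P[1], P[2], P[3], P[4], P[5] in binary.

P[1] = 0b11111011, P[2] = 0b11100111, P[3] = 0b01111110, P[4] = 0b00100000, P[5] = 0b11100111

CTR decryption: S_i = E(K, T_i) where T_i is the counter for block i; P_i = C_i ⊕ S_i.
P[1]: T = 0b00110110, S = E(K, T) = 0b00001001; 0b11110010 ⊕ 0b00001001 = 0b11111011.
P[2]: T = 0b00110111, S = E(K, T) = 0b00001000; 0b11101111 ⊕ 0b00001000 = 0b11100111.
P[3]: T = 0b00111000, S = E(K, T) = 0b00000111; 0b01111001 ⊕ 0b00000111 = 0b01111110.
P[4]: T = 0b00111001, S = E(K, T) = 0b00000110; 0b00100110 ⊕ 0b00000110 = 0b00100000.
P[5]: T = 0b00111010, S = E(K, T) = 0b00000101; 0b11100010 ⊕ 0b00000101 = 0b11100111.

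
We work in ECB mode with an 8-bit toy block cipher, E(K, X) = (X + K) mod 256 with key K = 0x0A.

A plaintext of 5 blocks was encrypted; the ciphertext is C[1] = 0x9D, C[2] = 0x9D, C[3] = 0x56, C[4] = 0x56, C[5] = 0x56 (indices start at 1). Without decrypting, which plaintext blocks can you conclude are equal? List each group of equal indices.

P[1] = P[2]; P[3] = P[4] = P[5]

ECB encrypts each block independently with the same key, so equal ciphertext blocks imply equal plaintext blocks.
C[1] = C[2] = 0x9D, so P[1] = P[2].
C[3] = C[4] = C[5] = 0x56, so P[3] = P[4] = P[5].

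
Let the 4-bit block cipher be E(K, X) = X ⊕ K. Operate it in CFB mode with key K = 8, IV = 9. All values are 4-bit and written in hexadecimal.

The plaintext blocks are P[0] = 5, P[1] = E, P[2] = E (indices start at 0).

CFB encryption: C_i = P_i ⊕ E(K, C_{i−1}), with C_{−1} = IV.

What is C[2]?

C[0]: E(K, 9) = 1; 5 ⊕ 1 = 4.
C[1]: E(K, 4) = C; E ⊕ C = 2.
C[2]: E(K, 2) = A; E ⊕ A = 4.

C[2] = 4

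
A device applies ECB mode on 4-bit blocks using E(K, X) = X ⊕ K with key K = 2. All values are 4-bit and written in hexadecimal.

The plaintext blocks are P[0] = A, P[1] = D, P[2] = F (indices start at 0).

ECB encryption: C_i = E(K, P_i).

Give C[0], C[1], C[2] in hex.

C[0]: E(K, A) = 8.
C[1]: E(K, D) = F.
C[2]: E(K, F) = D.

C[0] = 8, C[1] = F, C[2] = D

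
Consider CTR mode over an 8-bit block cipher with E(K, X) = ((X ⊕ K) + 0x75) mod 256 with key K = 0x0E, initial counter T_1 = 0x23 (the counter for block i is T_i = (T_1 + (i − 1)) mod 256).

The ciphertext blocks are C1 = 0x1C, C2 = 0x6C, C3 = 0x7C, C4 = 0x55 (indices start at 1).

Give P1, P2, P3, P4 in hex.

P1 = 0xBE, P2 = 0xF3, P3 = 0xDC, P4 = 0xC8

CTR decryption: S_i = E(K, T_i) where T_i is the counter for block i; P_i = C_i ⊕ S_i.
P1: T = 0x23, S = E(K, T) = 0xA2; 0x1C ⊕ 0xA2 = 0xBE.
P2: T = 0x24, S = E(K, T) = 0x9F; 0x6C ⊕ 0x9F = 0xF3.
P3: T = 0x25, S = E(K, T) = 0xA0; 0x7C ⊕ 0xA0 = 0xDC.
P4: T = 0x26, S = E(K, T) = 0x9D; 0x55 ⊕ 0x9D = 0xC8.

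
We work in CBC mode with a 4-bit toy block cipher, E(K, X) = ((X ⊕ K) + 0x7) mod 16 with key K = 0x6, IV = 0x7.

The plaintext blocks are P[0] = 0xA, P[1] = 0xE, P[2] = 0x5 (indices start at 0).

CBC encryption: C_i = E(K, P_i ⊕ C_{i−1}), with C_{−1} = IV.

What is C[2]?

C[2] = 0x9

C[0]: P[0] ⊕ 0x7 = 0xD; E(K, 0xD) = 0x2.
C[1]: P[1] ⊕ 0x2 = 0xC; E(K, 0xC) = 0x1.
C[2]: P[2] ⊕ 0x1 = 0x4; E(K, 0x4) = 0x9.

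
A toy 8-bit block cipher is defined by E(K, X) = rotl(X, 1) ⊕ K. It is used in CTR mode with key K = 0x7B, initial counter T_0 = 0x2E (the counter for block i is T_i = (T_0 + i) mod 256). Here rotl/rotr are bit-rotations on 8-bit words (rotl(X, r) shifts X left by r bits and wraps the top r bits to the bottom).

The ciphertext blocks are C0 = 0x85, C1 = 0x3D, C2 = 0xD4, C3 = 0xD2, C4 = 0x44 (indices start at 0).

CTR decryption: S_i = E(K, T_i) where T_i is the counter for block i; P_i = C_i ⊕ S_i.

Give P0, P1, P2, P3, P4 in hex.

P0: T = 0x2E, S = E(K, T) = 0x27; 0x85 ⊕ 0x27 = 0xA2.
P1: T = 0x2F, S = E(K, T) = 0x25; 0x3D ⊕ 0x25 = 0x18.
P2: T = 0x30, S = E(K, T) = 0x1B; 0xD4 ⊕ 0x1B = 0xCF.
P3: T = 0x31, S = E(K, T) = 0x19; 0xD2 ⊕ 0x19 = 0xCB.
P4: T = 0x32, S = E(K, T) = 0x1F; 0x44 ⊕ 0x1F = 0x5B.

P0 = 0xA2, P1 = 0x18, P2 = 0xCF, P3 = 0xCB, P4 = 0x5B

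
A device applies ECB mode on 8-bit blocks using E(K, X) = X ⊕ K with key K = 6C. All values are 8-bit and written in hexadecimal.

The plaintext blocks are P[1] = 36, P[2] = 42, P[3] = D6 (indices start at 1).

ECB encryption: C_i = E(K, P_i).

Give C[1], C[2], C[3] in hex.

C[1] = 5A, C[2] = 2E, C[3] = BA

C[1]: E(K, 36) = 5A.
C[2]: E(K, 42) = 2E.
C[3]: E(K, D6) = BA.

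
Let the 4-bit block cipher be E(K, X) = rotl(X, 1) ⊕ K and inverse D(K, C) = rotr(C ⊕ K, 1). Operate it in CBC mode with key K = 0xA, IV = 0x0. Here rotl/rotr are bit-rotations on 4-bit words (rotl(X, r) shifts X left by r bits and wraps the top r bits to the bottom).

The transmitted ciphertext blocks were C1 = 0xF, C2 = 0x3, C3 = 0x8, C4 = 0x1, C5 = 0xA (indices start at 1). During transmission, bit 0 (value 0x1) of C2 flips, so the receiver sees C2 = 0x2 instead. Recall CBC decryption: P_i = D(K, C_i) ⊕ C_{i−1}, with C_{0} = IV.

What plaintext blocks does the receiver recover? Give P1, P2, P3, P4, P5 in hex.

Only C2 changed, to 0x2. In CBC, a change in C_i garbles P_i and flips the same bit in P_{i+1}. Decrypting the received ciphertext:
P1: D(K, 0xF) = 0xA; 0xA ⊕ 0x0 = 0xA.
P2: D(K, 0x2) = 0x4; 0x4 ⊕ 0xF = 0xB.
P3: D(K, 0x8) = 0x1; 0x1 ⊕ 0x2 = 0x3.
P4: D(K, 0x1) = 0xD; 0xD ⊕ 0x8 = 0x5.
P5: D(K, 0xA) = 0x0; 0x0 ⊕ 0x1 = 0x1.
Blocks that differ from the original plaintext: P2, P3.

P1 = 0xA, P2 = 0xB, P3 = 0x3, P4 = 0x5, P5 = 0x1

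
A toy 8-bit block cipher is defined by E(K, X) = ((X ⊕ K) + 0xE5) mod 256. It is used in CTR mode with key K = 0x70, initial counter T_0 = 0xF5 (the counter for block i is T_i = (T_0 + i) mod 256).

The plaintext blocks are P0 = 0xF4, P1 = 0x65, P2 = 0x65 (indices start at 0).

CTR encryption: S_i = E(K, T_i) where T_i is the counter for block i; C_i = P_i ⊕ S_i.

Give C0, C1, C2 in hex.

C0: T = 0xF5, S = E(K, T) = 0x6A; 0xF4 ⊕ 0x6A = 0x9E.
C1: T = 0xF6, S = E(K, T) = 0x6B; 0x65 ⊕ 0x6B = 0x0E.
C2: T = 0xF7, S = E(K, T) = 0x6C; 0x65 ⊕ 0x6C = 0x09.

C0 = 0x9E, C1 = 0x0E, C2 = 0x09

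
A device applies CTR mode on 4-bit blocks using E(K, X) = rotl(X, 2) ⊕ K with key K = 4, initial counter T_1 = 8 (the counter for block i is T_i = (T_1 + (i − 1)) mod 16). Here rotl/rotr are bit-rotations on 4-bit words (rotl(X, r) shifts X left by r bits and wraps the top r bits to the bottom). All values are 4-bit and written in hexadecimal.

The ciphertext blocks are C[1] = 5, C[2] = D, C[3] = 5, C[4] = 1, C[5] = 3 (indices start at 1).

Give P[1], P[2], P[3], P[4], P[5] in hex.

CTR decryption: S_i = E(K, T_i) where T_i is the counter for block i; P_i = C_i ⊕ S_i.
P[1]: T = 8, S = E(K, T) = 6; 5 ⊕ 6 = 3.
P[2]: T = 9, S = E(K, T) = 2; D ⊕ 2 = F.
P[3]: T = A, S = E(K, T) = E; 5 ⊕ E = B.
P[4]: T = B, S = E(K, T) = A; 1 ⊕ A = B.
P[5]: T = C, S = E(K, T) = 7; 3 ⊕ 7 = 4.

P[1] = 3, P[2] = F, P[3] = B, P[4] = B, P[5] = 4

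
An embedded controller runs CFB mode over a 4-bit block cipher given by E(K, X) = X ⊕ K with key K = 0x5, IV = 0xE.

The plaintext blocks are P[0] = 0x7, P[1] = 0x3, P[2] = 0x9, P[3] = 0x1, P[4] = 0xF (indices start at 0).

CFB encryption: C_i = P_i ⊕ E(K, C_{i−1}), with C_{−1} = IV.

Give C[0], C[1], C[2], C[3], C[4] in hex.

C[0] = 0xC, C[1] = 0xA, C[2] = 0x6, C[3] = 0x2, C[4] = 0x8

C[0]: E(K, 0xE) = 0xB; 0x7 ⊕ 0xB = 0xC.
C[1]: E(K, 0xC) = 0x9; 0x3 ⊕ 0x9 = 0xA.
C[2]: E(K, 0xA) = 0xF; 0x9 ⊕ 0xF = 0x6.
C[3]: E(K, 0x6) = 0x3; 0x1 ⊕ 0x3 = 0x2.
C[4]: E(K, 0x2) = 0x7; 0xF ⊕ 0x7 = 0x8.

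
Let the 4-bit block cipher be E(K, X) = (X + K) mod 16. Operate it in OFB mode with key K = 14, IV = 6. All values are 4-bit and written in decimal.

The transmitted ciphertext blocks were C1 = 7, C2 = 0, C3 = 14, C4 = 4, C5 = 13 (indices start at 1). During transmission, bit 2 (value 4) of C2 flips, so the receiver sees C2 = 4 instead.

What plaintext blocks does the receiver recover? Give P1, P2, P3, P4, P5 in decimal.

OFB decryption: S_i = E(K, S_{i−1}) with S_{0} = IV; P_i = C_i ⊕ S_i.
Only C2 changed, to 4. In OFB, a change in C_i flips the same bit in P_i only; the keystream is unaffected. Decrypting the received ciphertext:
P1: S = E(K, 6) = 4; 7 ⊕ 4 = 3.
P2: S = E(K, 4) = 2; 4 ⊕ 2 = 6.
P3: S = E(K, 2) = 0; 14 ⊕ 0 = 14.
P4: S = E(K, 0) = 14; 4 ⊕ 14 = 10.
P5: S = E(K, 14) = 12; 13 ⊕ 12 = 1.
Blocks that differ from the original plaintext: P2.

P1 = 3, P2 = 6, P3 = 14, P4 = 10, P5 = 1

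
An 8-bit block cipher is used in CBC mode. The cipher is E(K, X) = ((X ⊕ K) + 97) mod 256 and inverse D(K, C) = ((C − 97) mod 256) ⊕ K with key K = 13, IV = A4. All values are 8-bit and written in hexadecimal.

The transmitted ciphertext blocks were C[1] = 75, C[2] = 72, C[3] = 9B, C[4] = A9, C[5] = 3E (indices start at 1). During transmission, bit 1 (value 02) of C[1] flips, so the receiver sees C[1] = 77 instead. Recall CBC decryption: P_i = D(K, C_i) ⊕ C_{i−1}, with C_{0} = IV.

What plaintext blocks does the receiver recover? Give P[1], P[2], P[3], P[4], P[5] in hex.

Only C[1] changed, to 77. In CBC, a change in C_i garbles P_i and flips the same bit in P_{i+1}. Decrypting the received ciphertext:
P[1]: D(K, 77) = F3; F3 ⊕ A4 = 57.
P[2]: D(K, 72) = C8; C8 ⊕ 77 = BF.
P[3]: D(K, 9B) = 17; 17 ⊕ 72 = 65.
P[4]: D(K, A9) = 01; 01 ⊕ 9B = 9A.
P[5]: D(K, 3E) = B4; B4 ⊕ A9 = 1D.
Blocks that differ from the original plaintext: P[1], P[2].

P[1] = 57, P[2] = BF, P[3] = 65, P[4] = 9A, P[5] = 1D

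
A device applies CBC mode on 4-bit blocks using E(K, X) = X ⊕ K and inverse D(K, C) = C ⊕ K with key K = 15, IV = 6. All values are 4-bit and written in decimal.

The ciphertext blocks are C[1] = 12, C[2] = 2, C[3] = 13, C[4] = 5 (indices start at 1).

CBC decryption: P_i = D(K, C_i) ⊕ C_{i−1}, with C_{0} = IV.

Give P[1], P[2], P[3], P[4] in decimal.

P[1]: D(K, 12) = 3; 3 ⊕ 6 = 5.
P[2]: D(K, 2) = 13; 13 ⊕ 12 = 1.
P[3]: D(K, 13) = 2; 2 ⊕ 2 = 0.
P[4]: D(K, 5) = 10; 10 ⊕ 13 = 7.

P[1] = 5, P[2] = 1, P[3] = 0, P[4] = 7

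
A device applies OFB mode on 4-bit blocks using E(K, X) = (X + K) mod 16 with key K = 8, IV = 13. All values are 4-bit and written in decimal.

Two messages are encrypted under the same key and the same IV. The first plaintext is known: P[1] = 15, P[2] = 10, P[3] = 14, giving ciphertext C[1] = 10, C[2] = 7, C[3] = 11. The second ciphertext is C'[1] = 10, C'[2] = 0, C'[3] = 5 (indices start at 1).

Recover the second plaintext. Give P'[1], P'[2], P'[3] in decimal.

P'[1] = 15, P'[2] = 13, P'[3] = 0

In OFB with a reused IV, both messages share the same keystream S_i, so C_i ⊕ C'_i = P_i ⊕ P'_i and thus P'_i = P_i ⊕ C_i ⊕ C'_i.
P'[1]: 15 ⊕ 10 ⊕ 10 = 15.
P'[2]: 10 ⊕ 7 ⊕ 0 = 13.
P'[3]: 14 ⊕ 11 ⊕ 5 = 0.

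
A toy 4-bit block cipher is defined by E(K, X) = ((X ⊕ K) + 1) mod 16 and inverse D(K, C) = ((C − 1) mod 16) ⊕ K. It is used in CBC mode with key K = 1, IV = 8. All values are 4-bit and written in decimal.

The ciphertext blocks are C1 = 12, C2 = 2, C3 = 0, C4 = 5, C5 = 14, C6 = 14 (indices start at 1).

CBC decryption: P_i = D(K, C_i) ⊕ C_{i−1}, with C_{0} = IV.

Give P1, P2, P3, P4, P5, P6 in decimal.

P1: D(K, 12) = 10; 10 ⊕ 8 = 2.
P2: D(K, 2) = 0; 0 ⊕ 12 = 12.
P3: D(K, 0) = 14; 14 ⊕ 2 = 12.
P4: D(K, 5) = 5; 5 ⊕ 0 = 5.
P5: D(K, 14) = 12; 12 ⊕ 5 = 9.
P6: D(K, 14) = 12; 12 ⊕ 14 = 2.

P1 = 2, P2 = 12, P3 = 12, P4 = 5, P5 = 9, P6 = 2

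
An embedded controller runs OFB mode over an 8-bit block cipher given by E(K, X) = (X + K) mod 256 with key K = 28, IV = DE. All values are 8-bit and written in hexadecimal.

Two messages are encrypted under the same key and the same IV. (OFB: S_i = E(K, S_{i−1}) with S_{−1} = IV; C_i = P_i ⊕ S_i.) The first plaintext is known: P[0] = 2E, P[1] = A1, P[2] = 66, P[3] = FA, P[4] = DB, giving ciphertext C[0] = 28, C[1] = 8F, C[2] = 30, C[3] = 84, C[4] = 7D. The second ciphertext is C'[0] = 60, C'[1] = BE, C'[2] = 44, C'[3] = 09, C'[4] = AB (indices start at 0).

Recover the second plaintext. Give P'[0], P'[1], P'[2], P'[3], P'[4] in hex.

In OFB with a reused IV, both messages share the same keystream S_i, so C_i ⊕ C'_i = P_i ⊕ P'_i and thus P'_i = P_i ⊕ C_i ⊕ C'_i.
P'[0]: 2E ⊕ 28 ⊕ 60 = 66.
P'[1]: A1 ⊕ 8F ⊕ BE = 90.
P'[2]: 66 ⊕ 30 ⊕ 44 = 12.
P'[3]: FA ⊕ 84 ⊕ 09 = 77.
P'[4]: DB ⊕ 7D ⊕ AB = 0D.

P'[0] = 66, P'[1] = 90, P'[2] = 12, P'[3] = 77, P'[4] = 0D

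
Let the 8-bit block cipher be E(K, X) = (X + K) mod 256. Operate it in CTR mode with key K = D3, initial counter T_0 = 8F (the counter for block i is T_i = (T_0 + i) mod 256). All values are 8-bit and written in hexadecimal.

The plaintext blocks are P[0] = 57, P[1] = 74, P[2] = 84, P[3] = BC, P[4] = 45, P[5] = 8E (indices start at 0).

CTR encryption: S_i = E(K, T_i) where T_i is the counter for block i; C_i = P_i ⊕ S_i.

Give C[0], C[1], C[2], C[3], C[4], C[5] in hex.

C[0] = 35, C[1] = 17, C[2] = E0, C[3] = D9, C[4] = 23, C[5] = E9

C[0]: T = 8F, S = E(K, T) = 62; 57 ⊕ 62 = 35.
C[1]: T = 90, S = E(K, T) = 63; 74 ⊕ 63 = 17.
C[2]: T = 91, S = E(K, T) = 64; 84 ⊕ 64 = E0.
C[3]: T = 92, S = E(K, T) = 65; BC ⊕ 65 = D9.
C[4]: T = 93, S = E(K, T) = 66; 45 ⊕ 66 = 23.
C[5]: T = 94, S = E(K, T) = 67; 8E ⊕ 67 = E9.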